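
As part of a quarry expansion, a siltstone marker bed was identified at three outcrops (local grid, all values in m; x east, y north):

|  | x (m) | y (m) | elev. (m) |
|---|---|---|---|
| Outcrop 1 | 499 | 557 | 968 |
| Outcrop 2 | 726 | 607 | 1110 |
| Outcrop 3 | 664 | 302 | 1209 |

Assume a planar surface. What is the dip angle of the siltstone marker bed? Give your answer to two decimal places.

Two edge vectors: Outcrop 1→Outcrop 2 = (227, 50, 142), Outcrop 1→Outcrop 3 = (165, -255, 241).
Normal n = (Outcrop 1→Outcrop 2) × (Outcrop 1→Outcrop 3) = (48260, -31277, -66135).
So ∂z/∂x = −n_x/n_z = 0.72972 and ∂z/∂y = −n_y/n_z = −0.47293.
Gradient magnitude |∇z| = √(a² + b²) = √(0.53249 + 0.22366) = 0.86957.
True dip = arctan(0.86957) = 41.01°, dipping toward WNW (azimuth ≈ 303°).

41.01°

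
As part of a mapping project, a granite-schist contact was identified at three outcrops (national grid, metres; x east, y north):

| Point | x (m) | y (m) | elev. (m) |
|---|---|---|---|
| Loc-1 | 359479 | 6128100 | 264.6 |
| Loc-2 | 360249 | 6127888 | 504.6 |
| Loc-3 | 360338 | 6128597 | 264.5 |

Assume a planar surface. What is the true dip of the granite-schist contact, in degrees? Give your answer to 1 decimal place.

Two edge vectors: Loc-1→Loc-2 = (770, -212, 240), Loc-1→Loc-3 = (859, 497, -0.1).
Normal n = (Loc-1→Loc-2) × (Loc-1→Loc-3) = (-119258.8, 206237, 564798).
So ∂z/∂x = −n_x/n_z = 0.21115 and ∂z/∂y = −n_y/n_z = −0.36515.
Gradient magnitude |∇z| = √(a² + b²) = √(0.04459 + 0.13334) = 0.42181.
True dip = arctan(0.42181) = 22.9°, dipping toward NNW (azimuth ≈ 330°).

22.9°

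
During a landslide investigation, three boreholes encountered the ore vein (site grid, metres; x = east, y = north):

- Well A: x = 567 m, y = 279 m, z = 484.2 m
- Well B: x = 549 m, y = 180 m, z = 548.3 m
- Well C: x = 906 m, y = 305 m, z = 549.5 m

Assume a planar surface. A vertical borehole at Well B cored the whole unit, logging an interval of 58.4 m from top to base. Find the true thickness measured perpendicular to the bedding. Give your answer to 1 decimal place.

Let the plane be z = a·x + b·y + c.
Well B−Well A: −18a − 99b = 64.1;  Well C−Well A: 339a + 26b = 65.3.
Solving gives a = 0.24571, b = −0.69215.
|∇z| = √(a²+b²) = 0.73447, so dip δ = arctan(0.73447) = 36.30°.
True thickness = vertical thickness × cos δ = 58.4 × cos 36.30° = 47.1 m.

47.1 m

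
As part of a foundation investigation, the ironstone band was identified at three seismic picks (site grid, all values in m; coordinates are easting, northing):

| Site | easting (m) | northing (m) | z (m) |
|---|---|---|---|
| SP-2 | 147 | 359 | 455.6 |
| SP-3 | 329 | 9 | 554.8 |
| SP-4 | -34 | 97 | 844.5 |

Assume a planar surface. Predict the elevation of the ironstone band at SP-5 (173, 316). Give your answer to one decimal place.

Two edge vectors: SP-2→SP-3 = (182, -350, 99.2), SP-2→SP-4 = (-181, -262, 388.9).
Normal n = (SP-2→SP-3) × (SP-2→SP-4) = (-110124.6, -88735, -111034).
So ∂z/∂easting = −n_x/n_z = −0.99181 and ∂z/∂northing = −n_y/n_z = −0.79917.
Intercept c from SP-2: 455.6 + 145.80 + 286.90 = 888.30.
At (173, 316): z = −171.6 − 252.5 + 888.30 = 464.2 m.

464.2 m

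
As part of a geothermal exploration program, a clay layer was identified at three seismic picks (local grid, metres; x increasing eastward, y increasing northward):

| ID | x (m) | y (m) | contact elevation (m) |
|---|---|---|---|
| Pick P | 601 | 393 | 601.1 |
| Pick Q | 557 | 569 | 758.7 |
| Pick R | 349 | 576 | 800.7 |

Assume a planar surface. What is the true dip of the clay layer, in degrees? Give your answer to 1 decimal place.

Two edge vectors: Pick P→Pick Q = (-44, 176, 157.6), Pick P→Pick R = (-252, 183, 199.6).
Normal n = (Pick P→Pick Q) × (Pick P→Pick R) = (6288.8, -30932.8, 36300).
So ∂z/∂x = −n_x/n_z = −0.17325 and ∂z/∂y = −n_y/n_z = 0.85214.
Gradient magnitude |∇z| = √(a² + b²) = √(0.03001 + 0.72615) = 0.86958.
True dip = arctan(0.86958) = 41.0°, dipping toward SSE (azimuth ≈ 169°).

41.0°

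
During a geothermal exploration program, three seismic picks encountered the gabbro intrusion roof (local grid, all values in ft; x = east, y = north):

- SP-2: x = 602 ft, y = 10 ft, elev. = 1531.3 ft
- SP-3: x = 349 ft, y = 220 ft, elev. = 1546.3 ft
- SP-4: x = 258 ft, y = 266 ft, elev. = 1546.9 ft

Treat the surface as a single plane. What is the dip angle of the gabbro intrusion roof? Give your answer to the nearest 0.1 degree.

10.2°

Let the plane be z = a·x + b·y + c.
SP-3−SP-2: −253a + 210b = 15;  SP-4−SP-2: −344a + 256b = 15.6.
Solving gives a = 0.07548, b = 0.16237.
Gradient magnitude |∇z| = √(a² + b²) = √(0.00570 + 0.02636) = 0.17905.
True dip = arctan(0.17905) = 10.2°, dipping toward SSW (azimuth ≈ 205°).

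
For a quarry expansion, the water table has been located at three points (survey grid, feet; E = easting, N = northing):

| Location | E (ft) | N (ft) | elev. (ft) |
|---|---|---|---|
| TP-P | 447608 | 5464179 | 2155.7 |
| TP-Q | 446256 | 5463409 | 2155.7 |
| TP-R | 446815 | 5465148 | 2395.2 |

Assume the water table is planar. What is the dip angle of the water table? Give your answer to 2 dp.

10.98°

Two edge vectors: TP-P→TP-Q = (-1352, -770, 0), TP-P→TP-R = (-793, 969, 239.5).
Normal n = (TP-P→TP-Q) × (TP-P→TP-R) = (-184415, 323804, -1920698).
So ∂z/∂E = −n_x/n_z = −0.09601 and ∂z/∂N = −n_y/n_z = 0.16859.
Gradient magnitude |∇z| = √(a² + b²) = √(0.00922 + 0.02842) = 0.19401.
True dip = arctan(0.19401) = 10.98°, dipping toward SSE (azimuth ≈ 150°).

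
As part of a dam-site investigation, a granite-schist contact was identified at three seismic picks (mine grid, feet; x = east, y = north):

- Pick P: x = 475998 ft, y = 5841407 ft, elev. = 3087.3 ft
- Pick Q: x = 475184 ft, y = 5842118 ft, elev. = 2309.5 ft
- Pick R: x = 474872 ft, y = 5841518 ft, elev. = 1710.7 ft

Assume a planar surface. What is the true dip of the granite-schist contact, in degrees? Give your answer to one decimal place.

Two edge vectors: Pick P→Pick Q = (-814, 711, -777.8), Pick P→Pick R = (-1126, 111, -1376.6).
Normal n = (Pick P→Pick Q) × (Pick P→Pick R) = (-892426.8, -244749.6, 710232).
So ∂z/∂x = −n_x/n_z = 1.25653 and ∂z/∂y = −n_y/n_z = 0.34461.
Gradient magnitude |∇z| = √(a² + b²) = √(1.57886 + 0.11875) = 1.30293.
True dip = arctan(1.30293) = 52.5°, dipping toward WSW (azimuth ≈ 255°).

52.5°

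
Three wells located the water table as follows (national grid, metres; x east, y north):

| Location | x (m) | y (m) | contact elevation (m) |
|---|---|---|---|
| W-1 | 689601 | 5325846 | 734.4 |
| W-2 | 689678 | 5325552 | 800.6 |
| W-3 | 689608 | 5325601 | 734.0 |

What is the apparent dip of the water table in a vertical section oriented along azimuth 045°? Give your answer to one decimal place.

35.3°

Two edge vectors: W-1→W-2 = (77, -294, 66.2), W-1→W-3 = (7, -245, -0.4).
Normal n = (W-1→W-2) × (W-1→W-3) = (16336.6, 494.2, -16807).
So ∂z/∂x = −n_x/n_z = 0.97201 and ∂z/∂y = −n_y/n_z = 0.02940.
Unit vector along 045° is (sin 45°, cos 45°) = (0.7071, 0.7071).
Slope in that direction = a·(0.7071) + b·(0.7071) = 0.70811.
Apparent dip = arctan|0.70811| = 35.3° (true dip is 44.2°, so apparent ≤ true as expected).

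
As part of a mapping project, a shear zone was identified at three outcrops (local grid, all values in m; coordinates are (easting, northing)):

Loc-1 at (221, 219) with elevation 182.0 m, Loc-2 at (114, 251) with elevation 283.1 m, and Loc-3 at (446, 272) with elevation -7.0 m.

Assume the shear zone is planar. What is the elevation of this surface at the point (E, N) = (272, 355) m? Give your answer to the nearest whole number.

163 m

Two edge vectors: Loc-1→Loc-2 = (-107, 32, 101.1), Loc-1→Loc-3 = (225, 53, -189).
Normal n = (Loc-1→Loc-2) × (Loc-1→Loc-3) = (-11406.3, 2524.5, -12871).
So ∂z/∂E = −n_x/n_z = −0.88620 and ∂z/∂N = −n_y/n_z = 0.19614.
Intercept c from Loc-1: 182 + 195.85 − 42.95 = 334.90.
At (272, 355): z = −241.0 + 69.6 + 334.90 = 163.5 m.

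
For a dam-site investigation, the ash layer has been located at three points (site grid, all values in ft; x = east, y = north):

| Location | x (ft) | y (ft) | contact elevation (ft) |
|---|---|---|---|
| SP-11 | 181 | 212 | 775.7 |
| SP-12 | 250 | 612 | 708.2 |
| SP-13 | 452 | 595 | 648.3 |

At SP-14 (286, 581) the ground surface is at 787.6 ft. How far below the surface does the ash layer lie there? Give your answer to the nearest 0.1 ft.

86.8 ft

Two edge vectors: SP-11→SP-12 = (69, 400, -67.5), SP-11→SP-13 = (271, 383, -127.4).
Normal n = (SP-11→SP-12) × (SP-11→SP-13) = (-25107.5, -9501.9, -81973).
So ∂z/∂x = −n_x/n_z = −0.30629 and ∂z/∂y = −n_y/n_z = −0.11591.
Intercept c from SP-11: 775.7 + 55.44 + 24.57 = 855.71.
At (286, 581): z_contact = −87.60 − 67.35 + 855.71 = 700.77 ft.
Depth below ground = 787.6 − 700.77 = 86.8 ft.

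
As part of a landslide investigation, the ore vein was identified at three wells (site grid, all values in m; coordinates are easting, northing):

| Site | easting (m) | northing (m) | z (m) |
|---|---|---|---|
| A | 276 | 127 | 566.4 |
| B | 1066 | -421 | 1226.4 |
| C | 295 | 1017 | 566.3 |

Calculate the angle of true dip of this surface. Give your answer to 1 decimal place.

Let the plane be z = a·easting + b·northing + c.
B−A: 790a − 548b = 660;  C−A: 19a + 890b = −0.1.
Solving gives a = 0.82317, b = −0.01769.
Gradient magnitude |∇z| = √(a² + b²) = √(0.67762 + 0.00031) = 0.82336.
True dip = arctan(0.82336) = 39.5°, dipping toward W (azimuth ≈ 271°).

39.5°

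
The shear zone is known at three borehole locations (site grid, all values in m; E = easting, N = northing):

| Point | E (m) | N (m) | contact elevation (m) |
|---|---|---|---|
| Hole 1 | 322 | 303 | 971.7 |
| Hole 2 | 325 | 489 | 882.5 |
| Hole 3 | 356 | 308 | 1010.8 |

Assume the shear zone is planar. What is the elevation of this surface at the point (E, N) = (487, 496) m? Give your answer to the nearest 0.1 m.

Let the plane be z = a·E + b·N + c.
Hole 2−Hole 1: 3a + 186b = −89.2;  Hole 3−Hole 1: 34a + 5b = 39.1.
Solving gives a = 1.22343, b = −0.49930.
Then c = 971.7 − a·322 − b·303 = 729.05.
At (487, 496): z = 595.8 − 247.7 + 729.05 = 1077.2 m.

1077.2 m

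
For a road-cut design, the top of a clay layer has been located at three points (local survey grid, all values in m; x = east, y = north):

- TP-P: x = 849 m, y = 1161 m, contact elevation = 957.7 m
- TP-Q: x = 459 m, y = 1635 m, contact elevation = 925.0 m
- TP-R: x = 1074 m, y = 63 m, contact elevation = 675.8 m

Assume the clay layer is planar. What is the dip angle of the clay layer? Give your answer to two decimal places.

32.66°

Two edge vectors: TP-P→TP-Q = (-390, 474, -32.7), TP-P→TP-R = (225, -1098, -281.9).
Normal n = (TP-P→TP-Q) × (TP-P→TP-R) = (-169525.2, -117298.5, 321570).
So ∂z/∂x = −n_x/n_z = 0.52718 and ∂z/∂y = −n_y/n_z = 0.36477.
Gradient magnitude |∇z| = √(a² + b²) = √(0.27792 + 0.13306) = 0.64107.
True dip = arctan(0.64107) = 32.66°, dipping toward SW (azimuth ≈ 235°).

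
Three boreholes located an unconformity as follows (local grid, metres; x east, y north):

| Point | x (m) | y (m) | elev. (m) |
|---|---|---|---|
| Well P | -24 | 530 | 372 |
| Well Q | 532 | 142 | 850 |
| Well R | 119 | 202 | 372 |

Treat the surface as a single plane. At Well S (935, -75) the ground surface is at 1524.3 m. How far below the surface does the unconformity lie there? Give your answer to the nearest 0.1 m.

Two edge vectors: Well P→Well Q = (556, -388, 478), Well P→Well R = (143, -328, 0).
Normal n = (Well P→Well Q) × (Well P→Well R) = (156784, 68354, -126884).
So ∂z/∂x = −n_x/n_z = 1.23565 and ∂z/∂y = −n_y/n_z = 0.53871.
Intercept c from Well P: 372 + 29.66 − 285.52 = 116.14.
At (935, -75): z_contact = 1155.33 − 40.40 + 116.14 = 1231.07 m.
Depth below ground = 1524.3 − 1231.07 = 293.2 m.

293.2 m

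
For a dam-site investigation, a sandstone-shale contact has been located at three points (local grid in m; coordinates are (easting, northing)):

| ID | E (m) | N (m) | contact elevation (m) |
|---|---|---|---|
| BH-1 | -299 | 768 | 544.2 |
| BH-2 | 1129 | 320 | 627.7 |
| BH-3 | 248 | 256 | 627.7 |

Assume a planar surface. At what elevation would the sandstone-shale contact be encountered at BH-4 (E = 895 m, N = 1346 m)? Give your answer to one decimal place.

Two edge vectors: BH-1→BH-2 = (1428, -448, 83.5), BH-1→BH-3 = (547, -512, 83.5).
Normal n = (BH-1→BH-2) × (BH-1→BH-3) = (5344, -73563.5, -486080).
So ∂z/∂E = −n_x/n_z = 0.010994 and ∂z/∂N = −n_y/n_z = −0.151340.
Intercept c from BH-1: 544.2 + 3.29 + 116.23 = 663.72.
At (895, 1346): z = 9.8 − 203.7 + 663.72 = 469.9 m.

469.9 m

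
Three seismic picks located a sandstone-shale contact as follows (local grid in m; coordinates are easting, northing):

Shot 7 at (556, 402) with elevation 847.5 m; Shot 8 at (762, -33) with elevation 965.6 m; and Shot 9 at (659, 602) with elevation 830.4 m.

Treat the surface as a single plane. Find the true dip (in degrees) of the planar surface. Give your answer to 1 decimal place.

Two edge vectors: Shot 7→Shot 8 = (206, -435, 118.1), Shot 7→Shot 9 = (103, 200, -17.1).
Normal n = (Shot 7→Shot 8) × (Shot 7→Shot 9) = (-16181.5, 15686.9, 86005).
So ∂z/∂easting = −n_x/n_z = 0.18815 and ∂z/∂northing = −n_y/n_z = −0.18240.
Gradient magnitude |∇z| = √(a² + b²) = √(0.03540 + 0.03327) = 0.26204.
True dip = arctan(0.26204) = 14.7°, dipping toward NW (azimuth ≈ 314°).

14.7°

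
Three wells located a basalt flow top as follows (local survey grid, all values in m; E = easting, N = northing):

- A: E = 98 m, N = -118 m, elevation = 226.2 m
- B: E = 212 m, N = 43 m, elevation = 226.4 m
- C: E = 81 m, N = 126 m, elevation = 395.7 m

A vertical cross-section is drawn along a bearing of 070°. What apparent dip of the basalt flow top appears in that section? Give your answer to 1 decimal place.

31.9°

Let the plane be z = a·E + b·N + c.
B−A: 114a + 161b = 0.2;  C−A: −17a + 244b = 169.5.
Solving gives a = −0.89159, b = 0.63255.
Unit vector along 070° is (sin 70°, cos 70°) = (0.9397, 0.3420).
Slope in that direction = a·(0.9397) + b·(0.3420) = −0.62147.
Apparent dip = arctan|0.62147| = 31.9° (true dip is 47.5°, so apparent ≤ true as expected).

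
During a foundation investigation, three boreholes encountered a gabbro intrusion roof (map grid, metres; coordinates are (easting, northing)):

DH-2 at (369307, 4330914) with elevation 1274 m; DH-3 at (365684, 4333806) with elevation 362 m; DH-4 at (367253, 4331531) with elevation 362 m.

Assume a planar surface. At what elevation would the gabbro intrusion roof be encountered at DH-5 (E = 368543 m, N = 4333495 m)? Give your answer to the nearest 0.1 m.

Let the plane be z = a·E + b·N + c.
DH-3−DH-2: −3623a + 2892b = −912;  DH-4−DH-2: −2054a + 617b = −912.
Solving gives a = 0.560033708, b = 0.386238632.
Then c = 1274 − a·369307 − b·4330914 = −1878316.67.
At (368543, 4333495): z = 206396.5 + 1673763.2 − 1878316.67 = 1843.0 m.

1843.0 m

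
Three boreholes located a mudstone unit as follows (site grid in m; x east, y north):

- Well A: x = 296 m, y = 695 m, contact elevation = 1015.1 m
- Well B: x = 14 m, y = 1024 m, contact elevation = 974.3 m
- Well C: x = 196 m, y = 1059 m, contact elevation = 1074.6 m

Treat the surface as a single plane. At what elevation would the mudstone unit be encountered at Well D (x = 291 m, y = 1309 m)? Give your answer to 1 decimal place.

Two edge vectors: Well A→Well B = (-282, 329, -40.8), Well A→Well C = (-100, 364, 59.5).
Normal n = (Well A→Well B) × (Well A→Well C) = (34426.7, 20859, -69748).
So ∂z/∂x = −n_x/n_z = 0.493587 and ∂z/∂y = −n_y/n_z = 0.299062.
Intercept c from Well A: 1015.1 − 146.10 − 207.85 = 661.15.
At (291, 1309): z = 143.6 + 391.5 + 661.15 = 1196.3 m.

1196.3 m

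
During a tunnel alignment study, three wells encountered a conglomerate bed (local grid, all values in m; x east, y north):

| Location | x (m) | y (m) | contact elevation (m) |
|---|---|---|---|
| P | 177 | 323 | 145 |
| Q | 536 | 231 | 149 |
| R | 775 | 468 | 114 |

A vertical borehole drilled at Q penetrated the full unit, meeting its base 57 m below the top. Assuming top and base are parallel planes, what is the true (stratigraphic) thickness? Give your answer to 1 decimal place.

Two edge vectors: P→Q = (359, -92, 4), P→R = (598, 145, -31).
Normal n = (P→Q) × (P→R) = (2272, 13521, 107071).
So ∂z/∂x = −n_x/n_z = −0.02122 and ∂z/∂y = −n_y/n_z = −0.12628.
|∇z| = √(a²+b²) = 0.12805, so dip δ = arctan(0.12805) = 7.30°.
True thickness = vertical thickness × cos δ = 57 × cos 7.30° = 56.5 m.

56.5 m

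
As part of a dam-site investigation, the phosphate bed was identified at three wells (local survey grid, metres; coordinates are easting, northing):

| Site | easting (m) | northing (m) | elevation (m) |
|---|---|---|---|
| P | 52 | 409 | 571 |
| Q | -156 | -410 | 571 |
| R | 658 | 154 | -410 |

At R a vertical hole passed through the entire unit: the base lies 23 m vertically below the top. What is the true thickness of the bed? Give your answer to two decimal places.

12.71 m

Let the plane be z = a·easting + b·northing + c.
Q−P: −208a − 819b = 0;  R−P: 606a − 255b = −981.
Solving gives a = −1.46252, b = 0.37143.
|∇z| = √(a²+b²) = 1.50895, so dip δ = arctan(1.50895) = 56.47°.
True thickness = vertical thickness × cos δ = 23 × cos 56.47° = 12.71 m.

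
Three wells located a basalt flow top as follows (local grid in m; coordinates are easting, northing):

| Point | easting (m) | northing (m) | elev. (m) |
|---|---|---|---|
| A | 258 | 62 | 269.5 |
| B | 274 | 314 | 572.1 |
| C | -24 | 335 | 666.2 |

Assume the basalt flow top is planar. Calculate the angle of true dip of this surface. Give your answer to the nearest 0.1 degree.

51.0°

Two edge vectors: A→B = (16, 252, 302.6), A→C = (-282, 273, 396.7).
Normal n = (A→B) × (A→C) = (17358.6, -91680.4, 75432).
So ∂z/∂easting = −n_x/n_z = −0.23012 and ∂z/∂northing = −n_y/n_z = 1.21540.
Gradient magnitude |∇z| = √(a² + b²) = √(0.05296 + 1.47721) = 1.23700.
True dip = arctan(1.23700) = 51.0°, dipping toward S (azimuth ≈ 169°).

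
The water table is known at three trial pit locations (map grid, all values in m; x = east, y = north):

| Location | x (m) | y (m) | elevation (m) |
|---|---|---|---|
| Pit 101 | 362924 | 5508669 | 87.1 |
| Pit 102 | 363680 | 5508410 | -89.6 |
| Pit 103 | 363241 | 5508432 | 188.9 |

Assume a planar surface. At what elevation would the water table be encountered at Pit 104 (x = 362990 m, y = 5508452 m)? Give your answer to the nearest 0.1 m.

338.0 m

Let the plane be z = a·x + b·y + c.
Pit 102−Pit 101: 756a − 259b = −176.7;  Pit 103−Pit 101: 317a − 237b = 101.8.
Solving gives a = −0.703047317, b = −1.369898732.
Then c = 87.1 − a·362924 − b·5508669 = 7801558.52.
At (362990, 5508452): z = −255199.1 − 7546021.4 + 7801558.52 = 338.0 m.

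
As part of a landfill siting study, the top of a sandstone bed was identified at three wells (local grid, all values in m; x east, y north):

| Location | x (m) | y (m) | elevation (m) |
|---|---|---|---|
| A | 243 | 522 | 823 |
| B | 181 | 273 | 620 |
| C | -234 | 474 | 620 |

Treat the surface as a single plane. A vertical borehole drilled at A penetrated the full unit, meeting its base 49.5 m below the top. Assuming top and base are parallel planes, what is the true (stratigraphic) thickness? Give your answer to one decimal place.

Two edge vectors: A→B = (-62, -249, -203), A→C = (-477, -48, -203).
Normal n = (A→B) × (A→C) = (40803, 84245, -115797).
So ∂z/∂x = −n_x/n_z = 0.35237 and ∂z/∂y = −n_y/n_z = 0.72752.
|∇z| = √(a²+b²) = 0.80836, so dip δ = arctan(0.80836) = 38.95°.
True thickness = vertical thickness × cos δ = 49.5 × cos 38.95° = 38.5 m.

38.5 m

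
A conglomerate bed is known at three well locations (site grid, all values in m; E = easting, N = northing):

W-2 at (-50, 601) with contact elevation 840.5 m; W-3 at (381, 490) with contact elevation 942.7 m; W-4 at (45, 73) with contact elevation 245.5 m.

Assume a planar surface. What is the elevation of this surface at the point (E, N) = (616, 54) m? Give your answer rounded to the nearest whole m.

Let the plane be z = a·E + b·N + c.
W-3−W-2: 431a − 111b = 102.2;  W-4−W-2: 95a − 528b = −595.
Solving gives a = 0.55297, b = 1.22639.
Then c = 840.5 − a·-50 − b·601 = 131.09.
At (616, 54): z = 340.6 + 66.2 + 131.09 = 537.9 m.

538 m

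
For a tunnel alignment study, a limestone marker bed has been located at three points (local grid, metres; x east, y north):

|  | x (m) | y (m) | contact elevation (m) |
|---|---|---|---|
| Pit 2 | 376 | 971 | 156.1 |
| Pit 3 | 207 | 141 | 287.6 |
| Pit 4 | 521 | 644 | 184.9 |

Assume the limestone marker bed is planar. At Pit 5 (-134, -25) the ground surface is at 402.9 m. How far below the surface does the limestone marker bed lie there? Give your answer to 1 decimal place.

Two edge vectors: Pit 2→Pit 3 = (-169, -830, 131.5), Pit 2→Pit 4 = (145, -327, 28.8).
Normal n = (Pit 2→Pit 3) × (Pit 2→Pit 4) = (19096.5, 23934.7, 175613).
So ∂z/∂x = −n_x/n_z = −0.10874 and ∂z/∂y = −n_y/n_z = −0.13629.
Intercept c from Pit 2: 156.1 + 40.89 + 132.34 = 329.33.
At (-134, -25): z_contact = 14.57 + 3.41 + 329.33 = 347.31 m.
Depth below ground = 402.9 − 347.31 = 55.6 m.

55.6 m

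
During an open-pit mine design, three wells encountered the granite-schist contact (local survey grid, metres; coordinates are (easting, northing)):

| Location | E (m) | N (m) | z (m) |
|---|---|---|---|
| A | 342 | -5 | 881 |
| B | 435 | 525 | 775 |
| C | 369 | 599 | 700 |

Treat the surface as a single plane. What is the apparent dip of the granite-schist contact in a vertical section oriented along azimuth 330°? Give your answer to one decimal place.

Let the plane be z = a·E + b·N + c.
B−A: 93a + 530b = −106;  C−A: 27a + 604b = −181.
Solving gives a = 0.76217, b = −0.33374.
Unit vector along 330° is (sin 330°, cos 330°) = (-0.5000, 0.8660).
Slope in that direction = a·(-0.5000) + b·(0.8660) = −0.67011.
Apparent dip = arctan|0.67011| = 33.8° (true dip is 39.8°, so apparent ≤ true as expected).

33.8°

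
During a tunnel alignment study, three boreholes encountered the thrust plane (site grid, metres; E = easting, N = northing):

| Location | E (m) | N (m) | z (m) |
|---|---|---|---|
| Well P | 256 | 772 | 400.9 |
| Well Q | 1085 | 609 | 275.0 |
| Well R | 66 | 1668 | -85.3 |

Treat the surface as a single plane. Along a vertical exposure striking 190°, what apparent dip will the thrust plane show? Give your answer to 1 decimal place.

Two edge vectors: Well P→Well Q = (829, -163, -125.9), Well P→Well R = (-190, 896, -486.2).
Normal n = (Well P→Well Q) × (Well P→Well R) = (192057, 426980.8, 711814).
So ∂z/∂E = −n_x/n_z = −0.26981 and ∂z/∂N = −n_y/n_z = −0.59985.
Unit vector along 190° is (sin 190°, cos 190°) = (-0.1736, -0.9848).
Slope in that direction = a·(-0.1736) + b·(-0.9848) = 0.63759.
Apparent dip = arctan|0.63759| = 32.5° (true dip is 33.3°, so apparent ≤ true as expected).

32.5°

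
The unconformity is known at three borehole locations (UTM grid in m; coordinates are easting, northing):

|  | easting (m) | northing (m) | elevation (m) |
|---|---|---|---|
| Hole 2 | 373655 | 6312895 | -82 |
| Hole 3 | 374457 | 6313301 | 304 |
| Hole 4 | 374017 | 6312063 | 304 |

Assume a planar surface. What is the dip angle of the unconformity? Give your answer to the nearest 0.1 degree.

Two edge vectors: Hole 2→Hole 3 = (802, 406, 386), Hole 2→Hole 4 = (362, -832, 386).
Normal n = (Hole 2→Hole 3) × (Hole 2→Hole 4) = (477868, -169840, -814236).
So ∂z/∂easting = −n_x/n_z = 0.58689 and ∂z/∂northing = −n_y/n_z = −0.20859.
Gradient magnitude |∇z| = √(a² + b²) = √(0.34444 + 0.04351) = 0.62286.
True dip = arctan(0.62286) = 31.9°, dipping toward WNW (azimuth ≈ 290°).

31.9°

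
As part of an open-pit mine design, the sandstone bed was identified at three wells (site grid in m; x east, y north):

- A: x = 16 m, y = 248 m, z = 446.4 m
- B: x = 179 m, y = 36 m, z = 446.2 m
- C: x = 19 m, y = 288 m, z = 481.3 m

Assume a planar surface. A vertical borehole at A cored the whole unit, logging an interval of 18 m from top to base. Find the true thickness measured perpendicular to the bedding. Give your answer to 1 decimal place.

11.0 m

Let the plane be z = a·x + b·y + c.
B−A: 163a − 212b = −0.2;  C−A: 3a + 40b = 34.9.
Solving gives a = 1.03281, b = 0.79504.
|∇z| = √(a²+b²) = 1.30338, so dip δ = arctan(1.30338) = 52.50°.
True thickness = vertical thickness × cos δ = 18 × cos 52.50° = 11.0 m.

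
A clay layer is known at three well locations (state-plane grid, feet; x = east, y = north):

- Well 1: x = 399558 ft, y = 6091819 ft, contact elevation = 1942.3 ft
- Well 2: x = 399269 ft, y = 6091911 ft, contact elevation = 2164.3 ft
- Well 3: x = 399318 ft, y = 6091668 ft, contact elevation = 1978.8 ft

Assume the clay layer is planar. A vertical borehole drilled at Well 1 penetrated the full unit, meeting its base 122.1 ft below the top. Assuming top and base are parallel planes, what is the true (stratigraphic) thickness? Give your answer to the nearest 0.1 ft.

Let the plane be z = a·x + b·y + c.
Well 2−Well 1: −289a + 92b = 222;  Well 3−Well 1: −240a − 151b = 36.5.
Solving gives a = −0.56118, b = 0.65022.
|∇z| = √(a²+b²) = 0.85889, so dip δ = arctan(0.85889) = 40.66°.
True thickness = vertical thickness × cos δ = 122.1 × cos 40.66° = 92.6 ft.

92.6 ft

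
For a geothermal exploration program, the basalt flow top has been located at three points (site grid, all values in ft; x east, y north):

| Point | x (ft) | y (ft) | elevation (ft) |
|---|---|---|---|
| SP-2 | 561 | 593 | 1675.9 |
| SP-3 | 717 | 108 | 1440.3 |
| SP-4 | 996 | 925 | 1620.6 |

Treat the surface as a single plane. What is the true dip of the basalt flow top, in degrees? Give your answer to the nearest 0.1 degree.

Let the plane be z = a·x + b·y + c.
SP-3−SP-2: 156a − 485b = −235.6;  SP-4−SP-2: 435a + 332b = −55.3.
Solving gives a = −0.39974, b = 0.35720.
Gradient magnitude |∇z| = √(a² + b²) = √(0.15980 + 0.12759) = 0.53608.
True dip = arctan(0.53608) = 28.2°, dipping toward SE (azimuth ≈ 132°).

28.2°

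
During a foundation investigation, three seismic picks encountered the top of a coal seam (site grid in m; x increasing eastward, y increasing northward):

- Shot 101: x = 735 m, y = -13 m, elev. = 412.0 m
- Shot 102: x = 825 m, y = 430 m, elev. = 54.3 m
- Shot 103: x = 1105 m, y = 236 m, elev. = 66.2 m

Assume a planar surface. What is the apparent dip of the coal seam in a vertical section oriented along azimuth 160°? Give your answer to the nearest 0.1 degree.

Two edge vectors: Shot 101→Shot 102 = (90, 443, -357.7), Shot 101→Shot 103 = (370, 249, -345.8).
Normal n = (Shot 101→Shot 102) × (Shot 101→Shot 103) = (-64122.1, -101227, -141500).
So ∂z/∂x = −n_x/n_z = −0.45316 and ∂z/∂y = −n_y/n_z = −0.71539.
Unit vector along 160° is (sin 160°, cos 160°) = (0.3420, -0.9397).
Slope in that direction = a·(0.3420) + b·(-0.9397) = 0.51725.
Apparent dip = arctan|0.51725| = 27.4° (true dip is 40.3°, so apparent ≤ true as expected).

27.4°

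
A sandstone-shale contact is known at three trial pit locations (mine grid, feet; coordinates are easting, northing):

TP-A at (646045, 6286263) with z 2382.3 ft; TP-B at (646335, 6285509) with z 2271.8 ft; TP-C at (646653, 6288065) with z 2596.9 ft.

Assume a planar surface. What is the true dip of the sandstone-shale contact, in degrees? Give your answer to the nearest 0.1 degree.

Let the plane be z = a·easting + b·northing + c.
TP-B−TP-A: 290a − 754b = −110.5;  TP-C−TP-A: 608a + 1802b = 214.6.
Solving gives a = −0.03803, b = 0.13192.
Gradient magnitude |∇z| = √(a² + b²) = √(0.00145 + 0.01740) = 0.13730.
True dip = arctan(0.13730) = 7.8°, dipping toward SSE (azimuth ≈ 164°).

7.8°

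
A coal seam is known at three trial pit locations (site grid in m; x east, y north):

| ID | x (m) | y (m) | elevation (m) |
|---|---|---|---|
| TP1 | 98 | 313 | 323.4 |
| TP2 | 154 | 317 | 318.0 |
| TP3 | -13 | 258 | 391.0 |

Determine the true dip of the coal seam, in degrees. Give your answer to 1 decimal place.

50.4°

Let the plane be z = a·x + b·y + c.
TP2−TP1: 56a + 4b = −5.4;  TP3−TP1: −111a − 55b = 67.6.
Solving gives a = −0.01009, b = −1.20873.
Gradient magnitude |∇z| = √(a² + b²) = √(0.00010 + 1.46102) = 1.20877.
True dip = arctan(1.20877) = 50.4°, dipping toward N (azimuth ≈ 000°).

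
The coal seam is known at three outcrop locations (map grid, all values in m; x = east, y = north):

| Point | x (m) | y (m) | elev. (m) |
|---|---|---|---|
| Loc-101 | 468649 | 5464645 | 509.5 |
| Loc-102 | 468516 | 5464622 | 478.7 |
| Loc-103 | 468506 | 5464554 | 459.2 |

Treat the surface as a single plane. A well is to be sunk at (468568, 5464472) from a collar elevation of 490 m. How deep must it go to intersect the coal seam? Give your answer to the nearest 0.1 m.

Let the plane be z = a·x + b·y + c.
Loc-102−Loc-101: −133a − 23b = −30.8;  Loc-103−Loc-101: −143a − 91b = −50.3.
Solving gives a = 0.186737009, b = 0.259303381.
Then c = 509.5 − a·468649 − b·5464645 = −1504005.54.
At (468568, 5464472): z_contact = 87498.99 + 1416956.06 − 1504005.54 = 449.51 m.
Depth below ground = 490 − 449.51 = 40.5 m.

40.5 m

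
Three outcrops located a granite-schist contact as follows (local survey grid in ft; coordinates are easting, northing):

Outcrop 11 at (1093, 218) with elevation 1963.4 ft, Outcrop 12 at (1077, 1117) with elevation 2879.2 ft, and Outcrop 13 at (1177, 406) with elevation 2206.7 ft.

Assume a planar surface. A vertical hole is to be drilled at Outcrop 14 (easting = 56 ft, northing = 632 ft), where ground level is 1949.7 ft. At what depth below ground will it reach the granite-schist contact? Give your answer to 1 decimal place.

175.0 ft

Let the plane be z = a·easting + b·northing + c.
Outcrop 12−Outcrop 11: −16a + 899b = 915.8;  Outcrop 13−Outcrop 11: 84a + 188b = 243.3.
Solving gives a = 0.592893, b = 1.029239.
Then c = 1963.4 − a·1093 − b·218 = 1090.99.
At (56, 632): z_contact = 33.20 + 650.48 + 1090.99 = 1774.68 ft.
Depth below ground = 1949.7 − 1774.68 = 175.0 ft.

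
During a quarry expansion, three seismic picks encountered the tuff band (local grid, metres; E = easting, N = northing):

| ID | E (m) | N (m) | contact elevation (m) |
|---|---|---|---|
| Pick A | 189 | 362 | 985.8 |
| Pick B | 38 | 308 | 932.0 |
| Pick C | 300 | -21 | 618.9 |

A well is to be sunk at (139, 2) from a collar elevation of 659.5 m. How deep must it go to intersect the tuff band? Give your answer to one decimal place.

20.5 m

Let the plane be z = a·E + b·N + c.
Pick B−Pick A: −151a − 54b = −53.8;  Pick C−Pick A: 111a − 383b = −366.9.
Solving gives a = 0.01242, b = 0.96156.
Then c = 985.8 − a·189 − b·362 = 635.37.
At (139, 2): z_contact = 1.73 + 1.92 + 635.37 = 639.02 m.
Depth below ground = 659.5 − 639.02 = 20.5 m.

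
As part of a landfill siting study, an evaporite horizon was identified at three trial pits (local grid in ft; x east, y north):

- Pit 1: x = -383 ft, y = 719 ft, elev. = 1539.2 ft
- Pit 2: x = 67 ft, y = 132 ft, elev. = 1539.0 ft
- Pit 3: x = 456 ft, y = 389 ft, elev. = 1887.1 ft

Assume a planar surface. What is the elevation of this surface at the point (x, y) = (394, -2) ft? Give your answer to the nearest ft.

1672 ft

Let the plane be z = a·x + b·y + c.
Pit 2−Pit 1: 450a − 587b = −0.2;  Pit 3−Pit 1: 839a − 330b = 347.9.
Solving gives a = 0.59386, b = 0.45560.
Then c = 1539.2 − a·-383 − b·719 = 1439.07.
At (394, -2): z = 234.0 − 0.9 + 1439.07 = 1672.1 ft.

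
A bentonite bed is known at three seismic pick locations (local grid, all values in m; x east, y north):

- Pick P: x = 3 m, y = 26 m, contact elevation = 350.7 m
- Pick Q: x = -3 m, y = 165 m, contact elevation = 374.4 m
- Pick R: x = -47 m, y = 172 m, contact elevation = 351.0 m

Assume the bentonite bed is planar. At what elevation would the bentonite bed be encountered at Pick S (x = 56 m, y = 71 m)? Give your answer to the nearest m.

Let the plane be z = a·x + b·y + c.
Pick Q−Pick P: −6a + 139b = 23.7;  Pick R−Pick P: −50a + 146b = 0.3.
Solving gives a = 0.56281, b = 0.19480.
Then c = 350.7 − a·3 − b·26 = 343.95.
At (56, 71): z = 31.5 + 13.8 + 343.95 = 389.3 m.

389 m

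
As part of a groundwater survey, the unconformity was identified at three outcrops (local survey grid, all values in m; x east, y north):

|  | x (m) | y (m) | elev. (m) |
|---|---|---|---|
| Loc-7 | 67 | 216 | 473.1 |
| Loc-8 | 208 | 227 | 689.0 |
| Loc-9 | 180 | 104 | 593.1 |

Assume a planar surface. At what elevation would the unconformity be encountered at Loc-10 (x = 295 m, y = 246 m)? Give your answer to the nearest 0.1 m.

Let the plane be z = a·x + b·y + c.
Loc-8−Loc-7: 141a + 11b = 215.9;  Loc-9−Loc-7: 113a − 112b = 120.
Solving gives a = 1.49697, b = 0.43890.
Then c = 473.1 − a·67 − b·216 = 278.00.
At (295, 246): z = 441.6 + 108.0 + 278.00 = 827.6 m.

827.6 m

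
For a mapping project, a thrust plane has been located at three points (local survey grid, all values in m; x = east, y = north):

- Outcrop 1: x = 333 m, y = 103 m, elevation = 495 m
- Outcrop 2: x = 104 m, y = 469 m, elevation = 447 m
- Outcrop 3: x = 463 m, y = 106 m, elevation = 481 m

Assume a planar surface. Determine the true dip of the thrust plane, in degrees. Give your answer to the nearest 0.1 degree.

Let the plane be z = a·x + b·y + c.
Outcrop 2−Outcrop 1: −229a + 366b = −48;  Outcrop 3−Outcrop 1: 130a + 3b = −14.
Solving gives a = −0.10318, b = −0.19570.
Gradient magnitude |∇z| = √(a² + b²) = √(0.01065 + 0.03830) = 0.22124.
True dip = arctan(0.22124) = 12.5°, dipping toward NNE (azimuth ≈ 028°).

12.5°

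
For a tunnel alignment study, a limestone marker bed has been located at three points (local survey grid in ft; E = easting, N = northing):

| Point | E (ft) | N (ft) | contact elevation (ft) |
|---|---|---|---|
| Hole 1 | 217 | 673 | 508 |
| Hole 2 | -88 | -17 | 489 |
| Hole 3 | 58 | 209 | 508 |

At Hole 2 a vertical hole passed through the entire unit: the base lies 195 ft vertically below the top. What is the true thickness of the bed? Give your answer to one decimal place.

Two edge vectors: Hole 1→Hole 2 = (-305, -690, -19), Hole 1→Hole 3 = (-159, -464, 0).
Normal n = (Hole 1→Hole 2) × (Hole 1→Hole 3) = (-8816, 3021, 31810).
So ∂z/∂E = −n_x/n_z = 0.27715 and ∂z/∂N = −n_y/n_z = −0.09497.
|∇z| = √(a²+b²) = 0.29297, so dip δ = arctan(0.29297) = 16.33°.
True thickness = vertical thickness × cos δ = 195 × cos 16.33° = 187.1 ft.

187.1 ft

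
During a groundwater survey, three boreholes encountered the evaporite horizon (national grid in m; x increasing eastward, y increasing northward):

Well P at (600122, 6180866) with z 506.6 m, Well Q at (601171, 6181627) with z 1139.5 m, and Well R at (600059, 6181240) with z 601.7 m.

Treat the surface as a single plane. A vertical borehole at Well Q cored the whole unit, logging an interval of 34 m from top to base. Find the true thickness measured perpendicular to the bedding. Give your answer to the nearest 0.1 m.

Two edge vectors: Well P→Well Q = (1049, 761, 632.9), Well P→Well R = (-63, 374, 95.1).
Normal n = (Well P→Well Q) × (Well P→Well R) = (-164333.5, -139632.6, 440269).
So ∂z/∂x = −n_x/n_z = 0.37326 and ∂z/∂y = −n_y/n_z = 0.31715.
|∇z| = √(a²+b²) = 0.48980, so dip δ = arctan(0.48980) = 26.10°.
True thickness = vertical thickness × cos δ = 34 × cos 26.10° = 30.5 m.

30.5 m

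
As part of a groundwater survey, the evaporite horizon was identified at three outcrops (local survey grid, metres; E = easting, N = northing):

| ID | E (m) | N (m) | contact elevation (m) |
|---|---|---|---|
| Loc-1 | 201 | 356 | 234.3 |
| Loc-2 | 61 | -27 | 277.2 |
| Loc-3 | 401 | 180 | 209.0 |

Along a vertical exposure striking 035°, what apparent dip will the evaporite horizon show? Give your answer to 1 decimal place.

Two edge vectors: Loc-1→Loc-2 = (-140, -383, 42.9), Loc-1→Loc-3 = (200, -176, -25.3).
Normal n = (Loc-1→Loc-2) × (Loc-1→Loc-3) = (17240.3, 5038, 101240).
So ∂z/∂E = −n_x/n_z = −0.17029 and ∂z/∂N = −n_y/n_z = −0.04976.
Unit vector along 035° is (sin 35°, cos 35°) = (0.5736, 0.8192).
Slope in that direction = a·(0.5736) + b·(0.8192) = −0.13844.
Apparent dip = arctan|0.13844| = 7.9° (true dip is 10.1°, so apparent ≤ true as expected).

7.9°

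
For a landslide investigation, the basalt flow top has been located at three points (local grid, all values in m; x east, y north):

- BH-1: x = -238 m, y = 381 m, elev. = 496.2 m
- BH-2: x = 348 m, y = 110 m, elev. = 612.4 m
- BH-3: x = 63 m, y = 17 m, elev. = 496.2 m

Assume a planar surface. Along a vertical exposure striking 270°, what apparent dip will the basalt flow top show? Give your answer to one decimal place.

Two edge vectors: BH-1→BH-2 = (586, -271, 116.2), BH-1→BH-3 = (301, -364, 0).
Normal n = (BH-1→BH-2) × (BH-1→BH-3) = (42296.8, 34976.2, -131733).
So ∂z/∂x = −n_x/n_z = 0.32108 and ∂z/∂y = −n_y/n_z = 0.26551.
Unit vector along 270° is (sin 270°, cos 270°) = (-1.0000, -0.0000).
Slope in that direction = a·(-1.0000) + b·(-0.0000) = −0.32108.
Apparent dip = arctan|0.32108| = 17.8° (true dip is 22.6°, so apparent ≤ true as expected).

17.8°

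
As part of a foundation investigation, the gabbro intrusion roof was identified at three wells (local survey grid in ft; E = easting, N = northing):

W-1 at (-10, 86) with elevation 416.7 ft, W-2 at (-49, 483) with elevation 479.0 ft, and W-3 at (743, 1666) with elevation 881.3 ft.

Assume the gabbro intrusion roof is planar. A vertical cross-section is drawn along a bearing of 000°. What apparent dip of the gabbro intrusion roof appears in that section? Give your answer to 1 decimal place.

Two edge vectors: W-1→W-2 = (-39, 397, 62.3), W-1→W-3 = (753, 1580, 464.6).
Normal n = (W-1→W-2) × (W-1→W-3) = (86012.2, 65031.3, -360561).
So ∂z/∂E = −n_x/n_z = 0.23855 and ∂z/∂N = −n_y/n_z = 0.18036.
Unit vector along 000° is (sin 0°, cos 0°) = (0.0000, 1.0000).
Slope in that direction = a·(0.0000) + b·(1.0000) = 0.18036.
Apparent dip = arctan|0.18036| = 10.2° (true dip is 16.6°, so apparent ≤ true as expected).

10.2°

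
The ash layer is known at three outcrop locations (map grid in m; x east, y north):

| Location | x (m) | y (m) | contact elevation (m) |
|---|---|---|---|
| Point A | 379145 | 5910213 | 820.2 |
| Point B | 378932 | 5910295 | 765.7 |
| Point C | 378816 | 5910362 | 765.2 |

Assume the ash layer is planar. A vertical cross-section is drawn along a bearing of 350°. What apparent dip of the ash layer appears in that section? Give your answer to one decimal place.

49.1°

Two edge vectors: Point A→Point B = (-213, 82, -54.5), Point A→Point C = (-329, 149, -55).
Normal n = (Point A→Point B) × (Point A→Point C) = (3610.5, 6215.5, -4759).
So ∂z/∂x = −n_x/n_z = 0.75867 and ∂z/∂y = −n_y/n_z = 1.30605.
Unit vector along 350° is (sin 350°, cos 350°) = (-0.1736, 0.9848).
Slope in that direction = a·(-0.1736) + b·(0.9848) = 1.15447.
Apparent dip = arctan|1.15447| = 49.1° (true dip is 56.5°, so apparent ≤ true as expected).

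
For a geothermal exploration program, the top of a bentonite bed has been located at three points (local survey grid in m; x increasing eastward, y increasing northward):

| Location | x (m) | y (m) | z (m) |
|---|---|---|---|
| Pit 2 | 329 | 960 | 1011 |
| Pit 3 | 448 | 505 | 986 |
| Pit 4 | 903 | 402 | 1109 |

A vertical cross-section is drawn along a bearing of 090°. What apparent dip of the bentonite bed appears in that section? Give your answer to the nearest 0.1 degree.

Let the plane be z = a·x + b·y + c.
Pit 3−Pit 2: 119a − 455b = −25;  Pit 4−Pit 2: 574a − 558b = 98.
Solving gives a = 0.30056, b = 0.13355.
Unit vector along 090° is (sin 90°, cos 90°) = (1.0000, 0.0000).
Slope in that direction = a·(1.0000) + b·(0.0000) = 0.30056.
Apparent dip = arctan|0.30056| = 16.7° (true dip is 18.2°, so apparent ≤ true as expected).

16.7°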